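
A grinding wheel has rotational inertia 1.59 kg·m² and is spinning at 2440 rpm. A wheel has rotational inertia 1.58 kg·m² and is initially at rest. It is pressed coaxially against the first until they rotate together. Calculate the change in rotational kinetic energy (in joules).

The coupling torques are internal; angular momentum about the shared axis is conserved.
Taking A's sense as positive: L = (1.590)(2440) = 3880 kg·m²·rpm.
Combined I = 1.590 + 1.580 = 3.170 kg·m².
ω_f = L / I = 3880 / 3.170 = 1224 rpm.
KE_i = ½ΣIω² = 51900 J; KE_f = ½(3.170)(128.2)² = 26030 J.

ΔKE ≈ -25900 J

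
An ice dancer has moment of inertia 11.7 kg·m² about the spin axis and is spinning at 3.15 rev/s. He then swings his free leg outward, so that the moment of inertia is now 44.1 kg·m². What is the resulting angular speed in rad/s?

ω₂ ≈ 5.25 rad/s

With no external torque about the axis, L is conserved: I₁ω₁ = I₂ω₂.
ω₂ = I₁ω₁ / I₂ = (11.70)(3.15 rev/s) / (44.10) = 0.8357 rev/s = 5.251 rad/s.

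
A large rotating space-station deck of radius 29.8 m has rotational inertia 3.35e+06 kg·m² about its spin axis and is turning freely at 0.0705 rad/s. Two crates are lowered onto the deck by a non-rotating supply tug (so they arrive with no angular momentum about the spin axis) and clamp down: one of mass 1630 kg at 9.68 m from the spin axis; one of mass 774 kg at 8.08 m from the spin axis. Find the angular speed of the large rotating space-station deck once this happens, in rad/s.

ω_f ≈ 0.0665 rad/s

The added mass arrives with no angular momentum about the spin axis, and any external torque about the spin axis is negligible, so the system's angular momentum is conserved.
Added inertia Σmr² = (1630)(9.68)² + (774)(8.08)² = 2.033e+05 kg·m²; I_f = 3.350e+06 + 2.033e+05 = 3.553e+06 kg·m².
ω_f = I_p ω_i / I_f = (3.350e+06)(0.0705) / 3.553e+06 = 0.06647 rad/s.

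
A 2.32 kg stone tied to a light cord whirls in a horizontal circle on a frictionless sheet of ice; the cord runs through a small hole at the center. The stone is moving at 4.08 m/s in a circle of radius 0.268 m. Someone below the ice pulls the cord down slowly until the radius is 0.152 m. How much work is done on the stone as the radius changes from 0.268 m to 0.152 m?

Central (radial) force ⇒ zero torque about the center ⇒ m v r is constant.
v₂ = v₁ r₁ / r₂ = (4.08)(0.268) / (0.152) = 7.194 m/s.
W = ΔKE = ½m(v₂² − v₁²) = 40.72 J.

W ≈ 40.7 J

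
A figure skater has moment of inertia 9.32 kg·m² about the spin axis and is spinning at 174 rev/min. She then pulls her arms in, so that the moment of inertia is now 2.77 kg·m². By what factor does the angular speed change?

Angular momentum about the spin axis is conserved since the torque about it is zero.
ω₂/ω₁ = I₁/I₂ = 9.320 / 2.770 = 3.365.

ω₂/ω₁ ≈ 3.36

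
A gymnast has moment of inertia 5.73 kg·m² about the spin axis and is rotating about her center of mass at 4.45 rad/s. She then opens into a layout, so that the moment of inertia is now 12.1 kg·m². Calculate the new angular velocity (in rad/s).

Angular momentum about the spin axis is conserved since the torque about it is zero.
ω₂ = I₁ω₁ / I₂ = (5.730)(4.45 rad/s) / (12.10) = 2.107 rad/s.

ω₂ ≈ 2.11 rad/s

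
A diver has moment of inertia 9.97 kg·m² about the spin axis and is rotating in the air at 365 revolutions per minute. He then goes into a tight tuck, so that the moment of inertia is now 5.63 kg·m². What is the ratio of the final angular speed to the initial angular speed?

With no external torque about the axis, L is conserved: I₁ω₁ = I₂ω₂.
ω₂/ω₁ = I₁/I₂ = 9.970 / 5.630 = 1.771.

ω₂/ω₁ ≈ 1.77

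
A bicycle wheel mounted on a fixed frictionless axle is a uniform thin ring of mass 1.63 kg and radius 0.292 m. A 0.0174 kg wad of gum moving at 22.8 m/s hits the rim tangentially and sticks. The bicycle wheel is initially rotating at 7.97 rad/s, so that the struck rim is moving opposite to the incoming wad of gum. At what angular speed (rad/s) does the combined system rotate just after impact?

About the axle the impulsive forces during the collision are internal, so angular momentum about that axis is conserved.
I_p = (1.63)(0.292)² = 0.1390 kg·m². Taking the sense of the wad of gum's angular momentum as positive, L_{wad} = m v R = (0.0174)(22.8)(0.292) = 0.1158 kg·m²/s.
L_i = −I_p ω_p + m v R = −(0.1390)(7.97) + 0.1158 = -0.9918 kg·m²/s.
After sticking, I_f = I_p + m R² = 0.1390 + (0.0174)(0.292)² = 0.1405 kg·m².
ω_f = L_i / I_f = -0.9918 / 0.1405 = -7.061 rad/s.

|ω_f| ≈ 7.06 rad/s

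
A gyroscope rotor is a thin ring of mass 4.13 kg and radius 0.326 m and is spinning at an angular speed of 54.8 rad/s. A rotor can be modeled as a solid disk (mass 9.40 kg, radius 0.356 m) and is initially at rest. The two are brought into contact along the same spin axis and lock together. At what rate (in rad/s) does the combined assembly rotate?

No external torque acts about the common axis, so total angular momentum is conserved.
Moments of inertia: I_A = (4.13)(0.326)² = 0.4389 kg·m²; I_B = ½(9.40)(0.356)² = 0.5957 kg·m².
Taking A's sense as positive: L = (0.4389)(54.8) = 24.05 kg·m²·rad/s.
Combined I = 0.4389 + 0.5957 = 1.035 kg·m².
ω_f = L / I = 24.05 / 1.035 = 23.25 rad/s.

|ω_f| ≈ 23.2 rad/s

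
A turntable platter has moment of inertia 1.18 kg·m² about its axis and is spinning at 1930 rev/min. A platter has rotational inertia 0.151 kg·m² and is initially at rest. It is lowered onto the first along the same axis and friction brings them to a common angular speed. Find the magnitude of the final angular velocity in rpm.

|ω_f| ≈ 1710 rpm

No external torque acts about the common axis, so total angular momentum is conserved.
Taking A's sense as positive: L = (1.180)(1930) = 2277 kg·m²·rpm.
Combined I = 1.180 + 0.1510 = 1.331 kg·m².
ω_f = L / I = 2277 / 1.331 = 1711 rpm.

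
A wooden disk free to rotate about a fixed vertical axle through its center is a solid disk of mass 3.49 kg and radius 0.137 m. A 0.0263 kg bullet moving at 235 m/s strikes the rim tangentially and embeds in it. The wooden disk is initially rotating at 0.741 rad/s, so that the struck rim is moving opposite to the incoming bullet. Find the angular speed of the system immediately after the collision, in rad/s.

|ω_f| ≈ 24.7 rad/s

About the axle the impulsive forces during the collision are internal, so angular momentum about that axis is conserved.
I_p = ½(3.49)(0.137)² = 0.03275 kg·m². Taking the sense of the bullet's angular momentum as positive, L_{bullet} = m v R = (0.0263)(235)(0.137) = 0.8467 kg·m²/s.
L_i = −I_p ω_p + m v R = −(0.03275)(0.741) + 0.8467 = 0.8225 kg·m²/s.
After sticking, I_f = I_p + m R² = 0.03275 + (0.0263)(0.137)² = 0.03325 kg·m².
ω_f = L_i / I_f = 0.8225 / 0.03325 = 24.74 rad/s.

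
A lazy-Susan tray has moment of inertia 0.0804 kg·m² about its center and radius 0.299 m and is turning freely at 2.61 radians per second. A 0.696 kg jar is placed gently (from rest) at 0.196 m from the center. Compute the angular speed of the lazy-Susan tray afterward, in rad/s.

The added mass arrives with no angular momentum about the center, and any external torque about the center is negligible, so the system's angular momentum is conserved.
Added inertia Σmr² = (0.696)(0.196)² = 0.02674 kg·m²; I_f = 0.08040 + 0.02674 = 0.1071 kg·m².
ω_f = I_p ω_i / I_f = (0.08040)(2.61) / 0.1071 = 1.959 rad/s.

ω_f ≈ 1.96 rad/s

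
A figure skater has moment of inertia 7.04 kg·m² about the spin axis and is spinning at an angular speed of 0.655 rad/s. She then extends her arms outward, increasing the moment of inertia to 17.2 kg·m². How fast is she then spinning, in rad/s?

Angular momentum about the spin axis is conserved since the torque about it is zero.
ω₂ = I₁ω₁ / I₂ = (7.040)(0.655 rad/s) / (17.20) = 0.2681 rad/s.

ω₂ ≈ 0.268 rad/s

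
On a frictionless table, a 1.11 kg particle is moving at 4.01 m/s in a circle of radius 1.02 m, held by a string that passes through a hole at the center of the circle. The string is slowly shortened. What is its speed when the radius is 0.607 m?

v₂ ≈ 6.74 m/s

Central (radial) force ⇒ zero torque about the center ⇒ m v r is constant.
v₂ = v₁ r₁ / r₂ = (4.01)(1.02) / (0.607) = 6.738 m/s.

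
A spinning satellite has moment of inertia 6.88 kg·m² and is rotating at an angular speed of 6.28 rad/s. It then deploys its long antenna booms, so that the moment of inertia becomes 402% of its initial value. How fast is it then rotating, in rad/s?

No external torque acts about the spin axis, so angular momentum is conserved.
I₂ = 4.02 × 6.88 = 27.66 kg·m².
ω₂ = I₁ω₁ / I₂ = (6.880)(6.28 rad/s) / (27.66) = 1.562 rad/s.

ω₂ ≈ 1.56 rad/s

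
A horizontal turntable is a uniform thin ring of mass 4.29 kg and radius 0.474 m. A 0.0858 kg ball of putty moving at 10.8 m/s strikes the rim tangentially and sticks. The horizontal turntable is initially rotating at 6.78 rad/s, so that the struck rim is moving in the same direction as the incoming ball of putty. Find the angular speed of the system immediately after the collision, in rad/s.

About the axle the impulsive forces during the collision are internal, so angular momentum about that axis is conserved.
I_p = (4.29)(0.474)² = 0.9639 kg·m². Taking the sense of the ball of putty's angular momentum as positive, L_{ball} = m v R = (0.0858)(10.8)(0.474) = 0.4392 kg·m²/s.
L_i = +I_p ω_p + m v R = +(0.9639)(6.78) + 0.4392 = 6.974 kg·m²/s.
After sticking, I_f = I_p + m R² = 0.9639 + (0.0858)(0.474)² = 0.9831 kg·m².
ω_f = L_i / I_f = 6.974 / 0.9831 = 7.094 rad/s.

|ω_f| ≈ 7.09 rad/s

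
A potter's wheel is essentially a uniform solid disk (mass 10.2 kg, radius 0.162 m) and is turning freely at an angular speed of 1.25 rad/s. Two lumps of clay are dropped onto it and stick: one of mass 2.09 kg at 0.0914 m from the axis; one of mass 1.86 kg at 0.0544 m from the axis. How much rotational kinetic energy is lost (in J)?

No external torque acts about the axis; L_before = L_after.
I_p = ½(10.2)(0.162)² = 0.1338 kg·m².
Added inertia Σmr² = (2.09)(0.0914)² + (1.86)(0.0544)² = 0.02296 kg·m²; I_f = 0.1338 + 0.02296 = 0.1568 kg·m².
ω_f = I_p ω_i / I_f = (0.1338)(1.25) / 0.1568 = 1.067 rad/s.
KE_i = ½(0.1338)(1.250 rad/s)² = 0.1046 J; KE_f = ½(0.1568)(1.067)² = 0.08925 J.

energy lost ≈ 0.0153 J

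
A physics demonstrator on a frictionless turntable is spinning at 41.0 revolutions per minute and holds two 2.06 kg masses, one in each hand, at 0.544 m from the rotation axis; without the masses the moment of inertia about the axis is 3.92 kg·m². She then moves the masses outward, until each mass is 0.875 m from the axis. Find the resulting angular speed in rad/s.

Angular momentum about the spin axis is conserved since the torque about it is zero.
I₁ = 3.92 + 2(2.06)(0.544)² = 5.139 kg·m²; I₂ = 3.92 + 2(2.06)(0.875)² = 7.074 kg·m².
ω₂ = I₁ω₁ / I₂ = (5.139)(41.0 rpm) / (7.074) = 29.78 rpm = 3.119 rad/s.

ω₂ ≈ 3.12 rad/s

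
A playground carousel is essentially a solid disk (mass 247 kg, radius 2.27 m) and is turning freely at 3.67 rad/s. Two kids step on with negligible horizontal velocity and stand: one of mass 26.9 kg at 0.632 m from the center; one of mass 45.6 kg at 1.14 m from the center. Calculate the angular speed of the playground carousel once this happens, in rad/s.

The added mass arrives with no angular momentum about the center, and any external torque about the center is negligible, so the system's angular momentum is conserved.
I_p = ½(247)(2.27)² = 636.4 kg·m².
Added inertia Σmr² = (26.9)(0.632)² + (45.6)(1.14)² = 70.01 kg·m²; I_f = 636.4 + 70.01 = 706.4 kg·m².
ω_f = I_p ω_i / I_f = (636.4)(3.67) / 706.4 = 3.306 rad/s.

ω_f ≈ 3.31 rad/s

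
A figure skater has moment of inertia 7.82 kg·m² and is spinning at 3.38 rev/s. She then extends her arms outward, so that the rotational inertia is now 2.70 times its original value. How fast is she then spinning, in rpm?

Angular momentum about the spin axis is conserved since the torque about it is zero.
I₂ = 2.70 × 7.82 = 21.11 kg·m².
ω₂ = I₁ω₁ / I₂ = (7.820)(3.38 rev/s) / (21.11) = 1.252 rev/s = 75.11 rpm.

ω₂ ≈ 75.1 rpm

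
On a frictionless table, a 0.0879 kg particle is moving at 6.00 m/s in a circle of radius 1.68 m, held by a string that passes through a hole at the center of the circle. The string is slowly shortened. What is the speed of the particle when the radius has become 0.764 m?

v₂ ≈ 13.2 m/s

The only horizontal force on the mass is along the cord (radial), so it exerts no torque about the hole and angular momentum m v r is conserved.
v₂ = v₁ r₁ / r₂ = (6.00)(1.68) / (0.764) = 13.19 m/s.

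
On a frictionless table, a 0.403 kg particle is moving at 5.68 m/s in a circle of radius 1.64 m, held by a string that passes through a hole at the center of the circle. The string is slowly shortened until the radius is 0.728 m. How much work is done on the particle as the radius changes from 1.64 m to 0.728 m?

W ≈ 26.5 J

Central (radial) force ⇒ zero torque about the center ⇒ m v r is constant.
v₂ = v₁ r₁ / r₂ = (5.68)(1.64) / (0.728) = 12.80 m/s.
W = ΔKE = ½m(v₂² − v₁²) = 26.49 J.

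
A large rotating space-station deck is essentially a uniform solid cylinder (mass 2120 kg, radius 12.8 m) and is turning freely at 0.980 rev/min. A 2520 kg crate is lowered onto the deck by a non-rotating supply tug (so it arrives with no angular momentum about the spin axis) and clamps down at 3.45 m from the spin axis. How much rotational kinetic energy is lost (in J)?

energy lost ≈ 135 J

The added mass arrives with no angular momentum about the spin axis, and any external torque about the spin axis is negligible, so the system's angular momentum is conserved.
I_p = ½(2120)(12.8)² = 1.737e+05 kg·m².
Added inertia Σmr² = (2520)(3.45)² = 29990 kg·m²; I_f = 1.737e+05 + 29990 = 2.037e+05 kg·m².
ω_f = I_p ω_i / I_f = (1.737e+05)(0.980) / 2.037e+05 = 0.8357 rpm.
KE_i = ½(1.737e+05)(0.1026 rad/s)² = 914.5 J; KE_f = ½(2.037e+05)(0.08751)² = 779.9 J.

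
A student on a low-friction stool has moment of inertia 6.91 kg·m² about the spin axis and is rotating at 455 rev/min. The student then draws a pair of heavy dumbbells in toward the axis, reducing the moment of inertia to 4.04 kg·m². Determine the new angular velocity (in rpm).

ω₂ ≈ 778 rpm

With no external torque about the axis, L is conserved: I₁ω₁ = I₂ω₂.
ω₂ = I₁ω₁ / I₂ = (6.910)(455 rpm) / (4.040) = 778.2 rpm.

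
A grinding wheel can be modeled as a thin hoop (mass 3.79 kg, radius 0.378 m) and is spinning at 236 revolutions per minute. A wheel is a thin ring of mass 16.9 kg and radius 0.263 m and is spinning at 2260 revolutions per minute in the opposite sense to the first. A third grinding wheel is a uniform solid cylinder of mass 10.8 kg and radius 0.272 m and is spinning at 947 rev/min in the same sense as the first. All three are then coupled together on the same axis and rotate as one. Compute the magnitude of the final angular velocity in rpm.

|ω_f| ≈ 1010 rpm

The coupling torques are internal; angular momentum about the shared axis is conserved.
Moments of inertia: I_A = (3.79)(0.378)² = 0.5415 kg·m²; I_B = (16.9)(0.263)² = 1.169 kg·m²; I_C = ½(10.8)(0.272)² = 0.3995 kg·m².
Taking A's sense as positive: L = (0.5415)(236) − (1.169)(2260) + (0.3995)(947) = -2136 kg·m²·rpm.
Combined I = 0.5415 + 1.169 + 0.3995 = 2.110 kg·m².
ω_f = L / I = -2136 / 2.110 = -1012 rpm.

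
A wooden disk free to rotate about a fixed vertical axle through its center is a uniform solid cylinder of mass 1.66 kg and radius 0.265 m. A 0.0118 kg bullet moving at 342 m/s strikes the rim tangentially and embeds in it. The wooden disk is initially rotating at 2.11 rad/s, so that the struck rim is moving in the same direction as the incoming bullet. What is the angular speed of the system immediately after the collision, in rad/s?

About the axle the impulsive forces during the collision are internal, so angular momentum about that axis is conserved.
I_p = ½(1.66)(0.265)² = 0.05829 kg·m². Taking the sense of the bullet's angular momentum as positive, L_{bullet} = m v R = (0.0118)(342)(0.265) = 1.069 kg·m²/s.
L_i = +I_p ω_p + m v R = +(0.05829)(2.11) + 1.069 = 1.192 kg·m²/s.
After sticking, I_f = I_p + m R² = 0.05829 + (0.0118)(0.265)² = 0.05912 kg·m².
ω_f = L_i / I_f = 1.192 / 0.05912 = 20.17 rad/s.

|ω_f| ≈ 20.2 rad/s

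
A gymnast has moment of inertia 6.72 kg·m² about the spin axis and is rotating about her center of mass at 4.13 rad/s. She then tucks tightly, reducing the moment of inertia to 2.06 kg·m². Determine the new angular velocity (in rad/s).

ω₂ ≈ 13.5 rad/s

With no external torque about the axis, L is conserved: I₁ω₁ = I₂ω₂.
ω₂ = I₁ω₁ / I₂ = (6.720)(4.13 rad/s) / (2.060) = 13.47 rad/s.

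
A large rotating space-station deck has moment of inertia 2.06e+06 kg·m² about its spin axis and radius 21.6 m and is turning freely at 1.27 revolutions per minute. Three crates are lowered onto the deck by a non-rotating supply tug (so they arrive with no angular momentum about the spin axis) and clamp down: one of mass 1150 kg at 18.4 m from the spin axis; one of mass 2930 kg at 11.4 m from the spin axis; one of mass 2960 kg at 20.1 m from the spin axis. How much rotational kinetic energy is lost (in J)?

No external torque acts about the spin axis; L_before = L_after.
Added inertia Σmr² = (1150)(18.4)² + (2930)(11.4)² + (2960)(20.1)² = 1.966e+06 kg·m²; I_f = 2.060e+06 + 1.966e+06 = 4.026e+06 kg·m².
ω_f = I_p ω_i / I_f = (2.060e+06)(1.27) / 4.026e+06 = 0.6498 rpm.
KE_i = ½(2.060e+06)(0.1330 rad/s)² = 18220 J; KE_f = ½(4.026e+06)(0.06805)² = 9322 J.

energy lost ≈ 8900 J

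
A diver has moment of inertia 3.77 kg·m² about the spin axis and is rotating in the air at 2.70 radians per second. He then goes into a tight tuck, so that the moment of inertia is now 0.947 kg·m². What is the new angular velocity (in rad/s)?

With no external torque about the axis, L is conserved: I₁ω₁ = I₂ω₂.
ω₂ = I₁ω₁ / I₂ = (3.770)(2.70 rad/s) / (0.9470) = 10.75 rad/s.

ω₂ ≈ 10.7 rad/s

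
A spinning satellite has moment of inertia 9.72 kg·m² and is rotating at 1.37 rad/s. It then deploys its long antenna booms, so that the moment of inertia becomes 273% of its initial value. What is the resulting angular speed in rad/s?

No external torque acts about the spin axis, so angular momentum is conserved.
I₂ = 2.73 × 9.72 = 26.54 kg·m².
ω₂ = I₁ω₁ / I₂ = (9.720)(1.37 rad/s) / (26.54) = 0.5018 rad/s.

ω₂ ≈ 0.502 rad/s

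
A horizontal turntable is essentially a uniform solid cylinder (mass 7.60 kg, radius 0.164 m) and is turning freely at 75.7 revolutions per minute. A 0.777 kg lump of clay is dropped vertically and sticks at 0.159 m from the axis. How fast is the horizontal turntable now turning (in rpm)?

The added mass arrives with no angular momentum about the axis, and any external torque about the axis is negligible, so the system's angular momentum is conserved.
I_p = ½(7.60)(0.164)² = 0.1022 kg·m².
Added inertia Σmr² = (0.777)(0.159)² = 0.01964 kg·m²; I_f = 0.1022 + 0.01964 = 0.1218 kg·m².
ω_f = I_p ω_i / I_f = (0.1022)(75.7) / 0.1218 = 63.50 rpm.

ω_f ≈ 63.5 rpm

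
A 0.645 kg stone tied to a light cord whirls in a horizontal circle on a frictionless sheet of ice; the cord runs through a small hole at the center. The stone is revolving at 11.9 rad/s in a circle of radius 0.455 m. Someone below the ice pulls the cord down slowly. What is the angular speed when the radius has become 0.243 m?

ω₂ ≈ 41.7 rad/s

The constraining force is radial, so m r² ω about the center is conserved.
ω₂ = ω₁ (r₁/r₂)² = (11.9)(0.455/0.243)² = 41.72 rad/s.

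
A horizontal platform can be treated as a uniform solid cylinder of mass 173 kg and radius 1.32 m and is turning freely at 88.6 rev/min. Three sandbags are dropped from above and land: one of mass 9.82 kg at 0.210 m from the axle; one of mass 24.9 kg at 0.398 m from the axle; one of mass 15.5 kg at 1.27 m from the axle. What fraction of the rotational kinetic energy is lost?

No external torque acts about the axle; L_before = L_after.
I_p = ½(173)(1.32)² = 150.7 kg·m².
Added inertia Σmr² = (9.82)(0.210)² + (24.9)(0.398)² + (15.5)(1.27)² = 29.38 kg·m²; I_f = 150.7 + 29.38 = 180.1 kg·m².
ω_f = I_p ω_i / I_f = (150.7)(88.6) / 180.1 = 74.15 rpm.
KE_i = ½(150.7)(9.278 rad/s)² = 6487 J; KE_f = ½(180.1)(7.765)² = 5429 J.
Fraction lost = 0.1631.

fraction ≈ 0.163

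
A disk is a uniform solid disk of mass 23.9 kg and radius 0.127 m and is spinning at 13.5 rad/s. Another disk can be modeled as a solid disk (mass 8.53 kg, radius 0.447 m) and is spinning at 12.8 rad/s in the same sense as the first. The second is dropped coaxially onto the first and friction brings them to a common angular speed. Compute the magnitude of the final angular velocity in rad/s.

No external torque acts about the common axis, so total angular momentum is conserved.
Moments of inertia: I_A = ½(23.9)(0.127)² = 0.1927 kg·m²; I_B = ½(8.53)(0.447)² = 0.8522 kg·m².
Taking A's sense as positive: L = (0.1927)(13.5) + (0.8522)(12.8) = 13.51 kg·m²·rad/s.
Combined I = 0.1927 + 0.8522 = 1.045 kg·m².
ω_f = L / I = 13.51 / 1.045 = 12.93 rad/s.

|ω_f| ≈ 12.9 rad/s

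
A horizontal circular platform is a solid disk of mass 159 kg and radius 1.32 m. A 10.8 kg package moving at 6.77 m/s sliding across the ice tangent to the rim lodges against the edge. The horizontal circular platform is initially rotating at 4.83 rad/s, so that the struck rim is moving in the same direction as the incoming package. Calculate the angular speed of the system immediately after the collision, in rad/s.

The axle reaction passes through the central axle and exerts no torque about it; angular momentum about the central axle is conserved through the impact.
I_p = ½(159)(1.32)² = 138.5 kg·m². Taking the sense of the package's angular momentum as positive, L_{package} = m v R = (10.8)(6.77)(1.32) = 96.51 kg·m²/s.
L_i = +I_p ω_p + m v R = +(138.5)(4.83) + 96.51 = 765.6 kg·m²/s.
After sticking, I_f = I_p + m R² = 138.5 + (10.8)(1.32)² = 157.3 kg·m².
ω_f = L_i / I_f = 765.6 / 157.3 = 4.866 rad/s.

|ω_f| ≈ 4.87 rad/s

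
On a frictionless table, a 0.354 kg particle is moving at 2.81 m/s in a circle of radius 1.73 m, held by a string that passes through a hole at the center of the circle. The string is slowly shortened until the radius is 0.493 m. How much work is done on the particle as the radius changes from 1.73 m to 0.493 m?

W ≈ 15.8 J

Central (radial) force ⇒ zero torque about the center ⇒ m v r is constant.
v₂ = v₁ r₁ / r₂ = (2.81)(1.73) / (0.493) = 9.861 m/s.
W = ΔKE = ½m(v₂² − v₁²) = 15.81 J.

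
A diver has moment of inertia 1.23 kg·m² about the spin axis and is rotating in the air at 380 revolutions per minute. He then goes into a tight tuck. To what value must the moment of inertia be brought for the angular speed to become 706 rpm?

With no external torque about the axis, L is conserved: I₁ω₁ = I₂ω₂.
I₂ = I₁ω₁ / ω₂ = (1.23)(380) / (706) = 0.6620 kg·m².

I₂ ≈ 0.662 kg·m²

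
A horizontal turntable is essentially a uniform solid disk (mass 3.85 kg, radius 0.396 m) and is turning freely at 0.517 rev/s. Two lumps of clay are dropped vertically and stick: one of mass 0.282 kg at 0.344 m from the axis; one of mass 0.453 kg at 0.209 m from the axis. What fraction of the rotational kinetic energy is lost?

No external torque acts about the axis; L_before = L_after.
I_p = ½(3.85)(0.396)² = 0.3019 kg·m².
Added inertia Σmr² = (0.282)(0.344)² + (0.453)(0.209)² = 0.05316 kg·m²; I_f = 0.3019 + 0.05316 = 0.3550 kg·m².
ω_f = I_p ω_i / I_f = (0.3019)(0.517) / 0.3550 = 0.4396 rev/s.
KE_i = ½(0.3019)(3.248 rad/s)² = 1.593 J; KE_f = ½(0.3550)(2.762)² = 1.354 J.
Fraction lost = 0.1497.

fraction ≈ 0.150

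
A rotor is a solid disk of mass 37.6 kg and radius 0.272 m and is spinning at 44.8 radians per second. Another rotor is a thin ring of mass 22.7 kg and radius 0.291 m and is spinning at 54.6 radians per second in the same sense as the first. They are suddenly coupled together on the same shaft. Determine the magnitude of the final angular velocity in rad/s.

The coupling torques are internal; angular momentum about the shared axis is conserved.
Moments of inertia: I_A = ½(37.6)(0.272)² = 1.391 kg·m²; I_B = (22.7)(0.291)² = 1.922 kg·m².
Taking A's sense as positive: L = (1.391)(44.8) + (1.922)(54.6) = 167.3 kg·m²·rad/s.
Combined I = 1.391 + 1.922 = 3.313 kg·m².
ω_f = L / I = 167.3 / 3.313 = 50.49 rad/s.

|ω_f| ≈ 50.5 rad/s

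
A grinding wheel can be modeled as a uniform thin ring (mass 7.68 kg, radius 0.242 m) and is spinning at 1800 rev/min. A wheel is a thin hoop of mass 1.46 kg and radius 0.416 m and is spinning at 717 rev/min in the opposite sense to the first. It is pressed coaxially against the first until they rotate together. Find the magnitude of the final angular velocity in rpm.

|ω_f| ≈ 895 rpm

No external torque acts about the common axis, so total angular momentum is conserved.
Moments of inertia: I_A = (7.68)(0.242)² = 0.4498 kg·m²; I_B = (1.46)(0.416)² = 0.2527 kg·m².
Taking A's sense as positive: L = (0.4498)(1800) − (0.2527)(717) = 628.4 kg·m²·rpm.
Combined I = 0.4498 + 0.2527 = 0.7024 kg·m².
ω_f = L / I = 628.4 / 0.7024 = 894.6 rpm.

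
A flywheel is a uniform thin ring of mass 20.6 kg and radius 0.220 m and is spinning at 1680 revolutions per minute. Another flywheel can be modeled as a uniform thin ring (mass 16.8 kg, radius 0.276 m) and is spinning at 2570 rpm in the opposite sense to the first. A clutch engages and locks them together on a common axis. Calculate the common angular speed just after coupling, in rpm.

No external torque acts about the common axis, so total angular momentum is conserved.
Moments of inertia: I_A = (20.6)(0.220)² = 0.9970 kg·m²; I_B = (16.8)(0.276)² = 1.280 kg·m².
Taking A's sense as positive: L = (0.9970)(1680) − (1.280)(2570) = -1614 kg·m²·rpm.
Combined I = 0.9970 + 1.280 = 2.277 kg·m².
ω_f = L / I = -1614 / 2.277 = -708.9 rpm.

|ω_f| ≈ 709 rpm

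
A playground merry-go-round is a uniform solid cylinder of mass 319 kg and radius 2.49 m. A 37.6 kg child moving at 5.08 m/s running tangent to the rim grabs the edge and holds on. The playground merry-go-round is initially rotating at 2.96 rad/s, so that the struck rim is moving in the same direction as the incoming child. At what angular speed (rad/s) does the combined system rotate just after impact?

About the axle the impulsive forces during the collision are internal, so angular momentum about that axis is conserved.
I_p = ½(319)(2.49)² = 988.9 kg·m². Taking the sense of the child's angular momentum as positive, L_{child} = m v R = (37.6)(5.08)(2.49) = 475.6 kg·m²/s.
L_i = +I_p ω_p + m v R = +(988.9)(2.96) + 475.6 = 3403 kg·m²/s.
After sticking, I_f = I_p + m R² = 988.9 + (37.6)(2.49)² = 1222 kg·m².
ω_f = L_i / I_f = 3403 / 1222 = 2.785 rad/s.

|ω_f| ≈ 2.78 rad/s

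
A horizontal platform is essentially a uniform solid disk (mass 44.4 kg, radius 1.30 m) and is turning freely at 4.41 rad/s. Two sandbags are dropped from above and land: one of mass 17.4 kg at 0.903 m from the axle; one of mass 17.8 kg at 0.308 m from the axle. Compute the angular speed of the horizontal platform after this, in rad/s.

No external torque acts about the axle; L_before = L_after.
I_p = ½(44.4)(1.30)² = 37.52 kg·m².
Added inertia Σmr² = (17.4)(0.903)² + (17.8)(0.308)² = 15.88 kg·m²; I_f = 37.52 + 15.88 = 53.39 kg·m².
ω_f = I_p ω_i / I_f = (37.52)(4.41) / 53.39 = 3.099 rad/s.

ω_f ≈ 3.10 rad/s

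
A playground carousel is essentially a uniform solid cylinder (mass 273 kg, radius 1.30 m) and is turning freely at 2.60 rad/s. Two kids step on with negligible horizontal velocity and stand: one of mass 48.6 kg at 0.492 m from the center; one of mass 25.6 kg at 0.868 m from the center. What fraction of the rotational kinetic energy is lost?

fraction ≈ 0.119

The added mass arrives with no angular momentum about the center, and any external torque about the center is negligible, so the system's angular momentum is conserved.
I_p = ½(273)(1.30)² = 230.7 kg·m².
Added inertia Σmr² = (48.6)(0.492)² + (25.6)(0.868)² = 31.05 kg·m²; I_f = 230.7 + 31.05 = 261.7 kg·m².
ω_f = I_p ω_i / I_f = (230.7)(2.60) / 261.7 = 2.292 rad/s.
KE_i = ½(230.7)(2.600 rad/s)² = 779.7 J; KE_f = ½(261.7)(2.292)² = 687.2 J.
Fraction lost = 0.1186.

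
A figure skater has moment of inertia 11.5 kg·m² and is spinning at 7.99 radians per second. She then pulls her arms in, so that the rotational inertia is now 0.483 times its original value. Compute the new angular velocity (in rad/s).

ω₂ ≈ 16.5 rad/s

No external torque acts about the spin axis, so angular momentum is conserved.
I₂ = 0.483 × 11.5 = 5.554 kg·m².
ω₂ = I₁ω₁ / I₂ = (11.50)(7.99 rad/s) / (5.554) = 16.54 rad/s.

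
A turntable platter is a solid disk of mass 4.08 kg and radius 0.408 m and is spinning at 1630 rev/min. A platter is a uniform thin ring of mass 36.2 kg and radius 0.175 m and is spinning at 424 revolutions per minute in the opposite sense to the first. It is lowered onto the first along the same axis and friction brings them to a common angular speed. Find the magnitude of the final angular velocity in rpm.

|ω_f| ≈ 57.6 rpm

The coupling torques are internal; angular momentum about the shared axis is conserved.
Moments of inertia: I_A = ½(4.08)(0.408)² = 0.3396 kg·m²; I_B = (36.2)(0.175)² = 1.109 kg·m².
Taking A's sense as positive: L = (0.3396)(1630) − (1.109)(424) = 83.47 kg·m²·rpm.
Combined I = 0.3396 + 1.109 = 1.448 kg·m².
ω_f = L / I = 83.47 / 1.448 = 57.64 rpm.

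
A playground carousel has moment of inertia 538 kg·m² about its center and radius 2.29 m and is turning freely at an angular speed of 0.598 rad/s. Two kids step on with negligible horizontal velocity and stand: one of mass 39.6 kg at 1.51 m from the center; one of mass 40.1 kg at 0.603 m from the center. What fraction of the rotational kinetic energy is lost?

fraction ≈ 0.163

No external torque acts about the center; L_before = L_after.
Added inertia Σmr² = (39.6)(1.51)² + (40.1)(0.603)² = 104.9 kg·m²; I_f = 538.0 + 104.9 = 642.9 kg·m².
ω_f = I_p ω_i / I_f = (538.0)(0.598) / 642.9 = 0.5004 rad/s.
KE_i = ½(538.0)(0.5980 rad/s)² = 96.20 J; KE_f = ½(642.9)(0.5004)² = 80.50 J.
Fraction lost = 0.1631.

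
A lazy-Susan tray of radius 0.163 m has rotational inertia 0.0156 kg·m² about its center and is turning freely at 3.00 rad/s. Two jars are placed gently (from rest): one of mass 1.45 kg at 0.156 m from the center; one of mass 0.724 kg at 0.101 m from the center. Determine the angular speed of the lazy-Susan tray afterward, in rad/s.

ω_f ≈ 0.803 rad/s

The added mass arrives with no angular momentum about the center, and any external torque about the center is negligible, so the system's angular momentum is conserved.
Added inertia Σmr² = (1.45)(0.156)² + (0.724)(0.101)² = 0.04267 kg·m²; I_f = 0.01560 + 0.04267 = 0.05827 kg·m².
ω_f = I_p ω_i / I_f = (0.01560)(3.00) / 0.05827 = 0.8031 rad/s.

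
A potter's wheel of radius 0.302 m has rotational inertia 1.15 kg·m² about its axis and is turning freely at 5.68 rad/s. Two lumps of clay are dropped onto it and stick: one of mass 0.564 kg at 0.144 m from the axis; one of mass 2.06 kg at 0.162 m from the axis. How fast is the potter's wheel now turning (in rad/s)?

No external torque acts about the axis; L_before = L_after.
Added inertia Σmr² = (0.564)(0.144)² + (2.06)(0.162)² = 0.06576 kg·m²; I_f = 1.150 + 0.06576 = 1.216 kg·m².
ω_f = I_p ω_i / I_f = (1.150)(5.68) / 1.216 = 5.373 rad/s.

ω_f ≈ 5.37 rad/s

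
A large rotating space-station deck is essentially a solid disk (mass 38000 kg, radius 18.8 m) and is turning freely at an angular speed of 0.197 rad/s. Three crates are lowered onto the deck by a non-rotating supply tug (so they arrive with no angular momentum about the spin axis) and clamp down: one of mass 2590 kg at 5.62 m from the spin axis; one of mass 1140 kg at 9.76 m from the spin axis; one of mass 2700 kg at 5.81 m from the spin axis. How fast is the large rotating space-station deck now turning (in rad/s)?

ω_f ≈ 0.189 rad/s

No external torque acts about the spin axis; L_before = L_after.
I_p = ½(38000)(18.8)² = 6.715e+06 kg·m².
Added inertia Σmr² = (2590)(5.62)² + (1140)(9.76)² + (2700)(5.81)² = 2.815e+05 kg·m²; I_f = 6.715e+06 + 2.815e+05 = 6.997e+06 kg·m².
ω_f = I_p ω_i / I_f = (6.715e+06)(0.197) / 6.997e+06 = 0.1891 rad/s.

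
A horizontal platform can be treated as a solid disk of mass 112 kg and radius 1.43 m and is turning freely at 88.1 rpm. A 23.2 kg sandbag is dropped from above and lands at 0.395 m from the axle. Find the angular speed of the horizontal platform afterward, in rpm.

The added mass arrives with no angular momentum about the axle, and any external torque about the axle is negligible, so the system's angular momentum is conserved.
I_p = ½(112)(1.43)² = 114.5 kg·m².
Added inertia Σmr² = (23.2)(0.395)² = 3.620 kg·m²; I_f = 114.5 + 3.620 = 118.1 kg·m².
ω_f = I_p ω_i / I_f = (114.5)(88.1) / 118.1 = 85.40 rpm.

ω_f ≈ 85.4 rpm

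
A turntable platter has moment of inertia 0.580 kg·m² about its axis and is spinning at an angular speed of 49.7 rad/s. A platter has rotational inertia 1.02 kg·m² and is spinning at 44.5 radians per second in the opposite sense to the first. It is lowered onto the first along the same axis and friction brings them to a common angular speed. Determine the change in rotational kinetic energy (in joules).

ΔKE ≈ -1640 J

The coupling torques are internal; angular momentum about the shared axis is conserved.
Taking A's sense as positive: L = (0.5800)(49.7) − (1.020)(44.5) = -16.56 kg·m²·rad/s.
Combined I = 0.5800 + 1.020 = 1.600 kg·m².
ω_f = L / I = -16.56 / 1.600 = -10.35 rad/s.
KE_i = ½ΣIω² = 1726 J; KE_f = ½(1.600)(10.35)² = 85.74 J.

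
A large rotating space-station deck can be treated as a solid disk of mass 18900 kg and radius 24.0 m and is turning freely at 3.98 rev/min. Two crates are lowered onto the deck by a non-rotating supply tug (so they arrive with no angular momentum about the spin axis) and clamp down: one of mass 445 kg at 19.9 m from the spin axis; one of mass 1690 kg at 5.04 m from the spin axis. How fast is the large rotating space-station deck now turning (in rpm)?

No external torque acts about the spin axis; L_before = L_after.
I_p = ½(18900)(24.0)² = 5.443e+06 kg·m².
Added inertia Σmr² = (445)(19.9)² + (1690)(5.04)² = 2.192e+05 kg·m²; I_f = 5.443e+06 + 2.192e+05 = 5.662e+06 kg·m².
ω_f = I_p ω_i / I_f = (5.443e+06)(3.98) / 5.662e+06 = 3.826 rpm.

ω_f ≈ 3.83 rpm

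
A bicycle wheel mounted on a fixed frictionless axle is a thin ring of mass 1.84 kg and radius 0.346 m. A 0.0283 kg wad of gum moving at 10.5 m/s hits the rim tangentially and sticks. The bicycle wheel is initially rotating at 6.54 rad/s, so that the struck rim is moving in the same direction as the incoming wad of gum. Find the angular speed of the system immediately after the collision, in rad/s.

The axle reaction passes through the axle and exerts no torque about it; angular momentum about the axle is conserved through the impact.
I_p = (1.84)(0.346)² = 0.2203 kg·m². Taking the sense of the wad of gum's angular momentum as positive, L_{wad} = m v R = (0.0283)(10.5)(0.346) = 0.1028 kg·m²/s.
L_i = +I_p ω_p + m v R = +(0.2203)(6.54) + 0.1028 = 1.543 kg·m²/s.
After sticking, I_f = I_p + m R² = 0.2203 + (0.0283)(0.346)² = 0.2237 kg·m².
ω_f = L_i / I_f = 1.543 / 0.2237 = 6.901 rad/s.

|ω_f| ≈ 6.90 rad/s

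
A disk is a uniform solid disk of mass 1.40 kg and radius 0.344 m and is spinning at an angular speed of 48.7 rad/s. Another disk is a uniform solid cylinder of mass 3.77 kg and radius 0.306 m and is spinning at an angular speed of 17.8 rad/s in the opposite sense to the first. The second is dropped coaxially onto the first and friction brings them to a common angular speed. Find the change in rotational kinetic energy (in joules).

The coupling torques are internal; angular momentum about the shared axis is conserved.
Moments of inertia: I_A = ½(1.40)(0.344)² = 0.08284 kg·m²; I_B = ½(3.77)(0.306)² = 0.1765 kg·m².
Taking A's sense as positive: L = (0.08284)(48.7) − (0.1765)(17.8) = 0.8923 kg·m²·rad/s.
Combined I = 0.08284 + 0.1765 = 0.2593 kg·m².
ω_f = L / I = 0.8923 / 0.2593 = 3.441 rad/s.
KE_i = ½ΣIω² = 126.2 J; KE_f = ½(0.2593)(3.441)² = 1.535 J.

ΔKE ≈ -125 J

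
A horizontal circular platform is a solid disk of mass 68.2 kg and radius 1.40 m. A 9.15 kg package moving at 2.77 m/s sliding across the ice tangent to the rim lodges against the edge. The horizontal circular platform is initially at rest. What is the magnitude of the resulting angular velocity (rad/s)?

|ω_f| ≈ 0.419 rad/s

About the central axle the impulsive forces during the collision are internal, so angular momentum about that axis is conserved.
I_p = ½(68.2)(1.40)² = 66.84 kg·m². Taking the sense of the package's angular momentum as positive, L_{package} = m v R = (9.15)(2.77)(1.40) = 35.48 kg·m²/s.
L_i = 0 + 35.48 = 35.48 kg·m²/s.
After sticking, I_f = I_p + m R² = 66.84 + (9.15)(1.40)² = 84.77 kg·m².
ω_f = L_i / I_f = 35.48 / 84.77 = 0.4186 rad/s.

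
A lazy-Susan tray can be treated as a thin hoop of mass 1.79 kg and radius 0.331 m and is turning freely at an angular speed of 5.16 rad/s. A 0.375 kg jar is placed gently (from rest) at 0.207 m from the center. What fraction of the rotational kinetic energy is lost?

No external torque acts about the center; L_before = L_after.
I_p = (1.79)(0.331)² = 0.1961 kg·m².
Added inertia Σmr² = (0.375)(0.207)² = 0.01607 kg·m²; I_f = 0.1961 + 0.01607 = 0.2122 kg·m².
ω_f = I_p ω_i / I_f = (0.1961)(5.16) / 0.2122 = 4.769 rad/s.
KE_i = ½(0.1961)(5.160 rad/s)² = 2.611 J; KE_f = ½(0.2122)(4.769)² = 2.413 J.
Fraction lost = 0.07573.

fraction ≈ 0.0757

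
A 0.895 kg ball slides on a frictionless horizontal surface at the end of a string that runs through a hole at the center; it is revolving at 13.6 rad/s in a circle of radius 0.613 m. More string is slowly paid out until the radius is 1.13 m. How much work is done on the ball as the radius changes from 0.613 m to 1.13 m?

W ≈ -21.9 J

No torque about the axis ⇒ m r₁² ω₁ = m r₂² ω₂.
ω₂ = ω₁ (r₁/r₂)² = (13.6)(0.613/1.13)² = 4.002 rad/s.
W = ΔKE = ½m(v₂² − v₁²) = -21.95 J.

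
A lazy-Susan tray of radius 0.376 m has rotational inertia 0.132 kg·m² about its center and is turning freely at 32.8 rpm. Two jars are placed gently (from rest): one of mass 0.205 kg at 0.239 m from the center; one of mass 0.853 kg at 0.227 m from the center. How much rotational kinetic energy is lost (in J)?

The added mass arrives with no angular momentum about the center, and any external torque about the center is negligible, so the system's angular momentum is conserved.
Added inertia Σmr² = (0.205)(0.239)² + (0.853)(0.227)² = 0.05566 kg·m²; I_f = 0.1320 + 0.05566 = 0.1877 kg·m².
ω_f = I_p ω_i / I_f = (0.1320)(32.8) / 0.1877 = 23.07 rpm.
KE_i = ½(0.1320)(3.435 rad/s)² = 0.7787 J; KE_f = ½(0.1877)(2.416)² = 0.5477 J.

energy lost ≈ 0.231 J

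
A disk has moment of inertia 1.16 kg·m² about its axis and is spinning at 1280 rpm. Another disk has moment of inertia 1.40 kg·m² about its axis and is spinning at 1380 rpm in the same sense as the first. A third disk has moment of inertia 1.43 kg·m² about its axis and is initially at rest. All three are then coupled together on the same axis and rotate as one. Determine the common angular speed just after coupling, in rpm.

|ω_f| ≈ 856 rpm

The coupling torques are internal; angular momentum about the shared axis is conserved.
Taking A's sense as positive: L = (1.160)(1280) + (1.400)(1380) = 3417 kg·m²·rpm.
Combined I = 1.160 + 1.400 + 1.430 = 3.990 kg·m².
ω_f = L / I = 3417 / 3.990 = 856.3 rpm.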